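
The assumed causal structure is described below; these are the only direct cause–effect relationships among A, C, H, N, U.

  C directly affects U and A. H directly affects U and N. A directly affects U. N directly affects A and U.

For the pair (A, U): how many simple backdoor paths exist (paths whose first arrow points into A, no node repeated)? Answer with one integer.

A backdoor path from A to U is any simple undirected path whose first edge points into A (i.e. leaves A via a parent).
Parents of A: {C, N}.
Enumerating:
  P1: A <- C -> U
  P2: A <- N <- H -> U
  P3: A <- N -> U
That exhausts the simple backdoor paths. Count: 3.

3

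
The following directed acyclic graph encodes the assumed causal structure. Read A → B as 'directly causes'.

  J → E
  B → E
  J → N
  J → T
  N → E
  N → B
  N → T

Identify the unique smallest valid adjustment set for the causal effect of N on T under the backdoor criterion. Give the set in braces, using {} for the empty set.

{J}

Variables eligible for adjustment (non-descendants of N, excluding N and T): {J}.
Backdoor paths from N to T:
  P1: N <- J -> T
The empty set is not sufficient: P1 (N <- J -> T) has no collider blocking it and no conditioned non-collider, so it is open.
Try {J}:
  P1: blocked at fork node J ∈ conditioning set.
{J} contains no descendant of N and blocks every backdoor path.
{J} is the unique smallest valid adjustment set.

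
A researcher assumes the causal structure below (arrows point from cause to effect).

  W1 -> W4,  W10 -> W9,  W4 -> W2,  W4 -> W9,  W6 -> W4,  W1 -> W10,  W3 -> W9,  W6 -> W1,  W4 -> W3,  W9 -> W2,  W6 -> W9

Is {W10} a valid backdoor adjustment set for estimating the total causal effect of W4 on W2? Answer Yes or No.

No

Backdoor paths from W4 to W2 (paths whose first edge points into W4):
  P1: W4 <- W6 -> W1 -> W10 -> W9 -> W2
  P2: W4 <- W6 -> W9 -> W2
  P3: W4 <- W1 <- W6 -> W9 -> W2
  P4: W4 <- W1 -> W10 -> W9 -> W2
Condition 1 (no descendant of W4 in the set): holds — descendants of W4 are {W2, W3, W9}; none are in {W10}.
Condition 2 (every backdoor path blocked by {W10}):
  P1: blocked at chain node W10 ∈ conditioning set.
  P2: open — no interior node is in the conditioning set.
  P3: open — no interior node is in the conditioning set.
  P4: blocked at chain node W10 ∈ conditioning set.
{W10} does not satisfy the backdoor criterion.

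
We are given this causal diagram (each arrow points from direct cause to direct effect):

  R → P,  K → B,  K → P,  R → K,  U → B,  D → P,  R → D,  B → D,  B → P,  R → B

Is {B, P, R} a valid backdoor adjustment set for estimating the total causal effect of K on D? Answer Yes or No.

No

Backdoor paths from K to D (paths whose first edge points into K):
  P1: K <- R -> B -> D
  P2: K <- R -> B -> P <- D
  P3: K <- R -> D
  P4: K <- R -> P <- B -> D
  P5: K <- R -> P <- D
Condition 1 (no descendant of K in the set): FAILS — B and P are descendants of K.
Condition 2 (every backdoor path blocked by {B, P, R}):
  P1: blocked at fork node R ∈ conditioning set.
  P2: blocked at fork node R ∈ conditioning set.
  P3: blocked at fork node R ∈ conditioning set.
  P4: blocked at fork node R ∈ conditioning set.
  P5: blocked at fork node R ∈ conditioning set.
{B, P, R} does not satisfy the backdoor criterion.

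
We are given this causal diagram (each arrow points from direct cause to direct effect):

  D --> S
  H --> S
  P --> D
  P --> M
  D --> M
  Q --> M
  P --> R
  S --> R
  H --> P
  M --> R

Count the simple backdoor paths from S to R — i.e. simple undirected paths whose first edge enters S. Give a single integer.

A backdoor path from S to R is any simple undirected path whose first edge points into S (i.e. leaves S via a parent).
Parents of S: {D, H}.
Enumerating:
  P1: S <- H -> P -> D -> M -> R
  P2: S <- H -> P -> M -> R
  P3: S <- H -> P -> R
  P4: S <- D <- P -> M -> R
  P5: S <- D <- P -> R
  P6: S <- D -> M <- P -> R
  P7: S <- D -> M -> R
That exhausts the simple backdoor paths. Count: 7.

7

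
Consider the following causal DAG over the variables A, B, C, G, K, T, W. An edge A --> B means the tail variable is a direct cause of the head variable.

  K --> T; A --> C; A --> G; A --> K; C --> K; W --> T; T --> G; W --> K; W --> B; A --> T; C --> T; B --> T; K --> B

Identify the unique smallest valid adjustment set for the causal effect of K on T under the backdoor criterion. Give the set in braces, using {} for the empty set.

{A, C, W}

Variables eligible for adjustment (non-descendants of K, excluding K and T): {A, C, W}.
Backdoor paths from K to T:
  P1: K <- W -> B -> T
  P2: K <- W -> T
  P3: K <- A -> C -> T
  P4: K <- A -> T
  P5: K <- A -> G <- T
  P6: K <- C <- A -> T
  P7: K <- C <- A -> G <- T
  P8: K <- C -> T
The empty set is not sufficient: P1 (K <- W -> B -> T) has no collider blocking it and no conditioned non-collider, so it is open.
Try {A, C, W}:
  P1: blocked at fork node W ∈ conditioning set.
  P2: blocked at fork node W ∈ conditioning set.
  P3: blocked at fork node A ∈ conditioning set.
  P4: blocked at fork node A ∈ conditioning set.
  P5: blocked at fork node A ∈ conditioning set.
  P6: blocked at chain node C ∈ conditioning set.
  P7: blocked at chain node C ∈ conditioning set.
  P8: blocked at fork node C ∈ conditioning set.
{A, C, W} contains no descendant of K and blocks every backdoor path.
Every element of {A, C, W} is needed (dropping A leaves P4 open; dropping C leaves P8 open; dropping W leaves P1 open), so no proper subset is valid.
Among all size-3 subsets of the eligible variables, only {A, C, W} blocks every backdoor path, so it is the unique smallest valid adjustment set.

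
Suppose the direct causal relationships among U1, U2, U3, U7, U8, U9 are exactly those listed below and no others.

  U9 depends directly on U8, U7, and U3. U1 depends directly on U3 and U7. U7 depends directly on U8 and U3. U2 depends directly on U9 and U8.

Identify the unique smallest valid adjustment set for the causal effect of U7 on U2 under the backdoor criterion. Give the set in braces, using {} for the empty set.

{U3, U8}

Variables eligible for adjustment (non-descendants of U7, excluding U7 and U2): {U3, U8}.
Backdoor paths from U7 to U2:
  P1: U7 <- U8 -> U9 -> U2
  P2: U7 <- U8 -> U2
  P3: U7 <- U3 -> U9 <- U8 -> U2
  P4: U7 <- U3 -> U9 -> U2
The empty set is not sufficient: P1 (U7 <- U8 -> U9 -> U2) has no collider blocking it and no conditioned non-collider, so it is open.
Try {U3, U8}:
  P1: blocked at fork node U8 ∈ conditioning set.
  P2: blocked at fork node U8 ∈ conditioning set.
  P3: blocked at fork node U3 ∈ conditioning set.
  P4: blocked at fork node U3 ∈ conditioning set.
{U3, U8} contains no descendant of U7 and blocks every backdoor path.
Every element of {U3, U8} is needed (dropping U3 leaves P4 open; dropping U8 leaves P1 open), so no proper subset is valid.
Among all size-2 subsets of the eligible variables, only {U3, U8} blocks every backdoor path, so it is the unique smallest valid adjustment set.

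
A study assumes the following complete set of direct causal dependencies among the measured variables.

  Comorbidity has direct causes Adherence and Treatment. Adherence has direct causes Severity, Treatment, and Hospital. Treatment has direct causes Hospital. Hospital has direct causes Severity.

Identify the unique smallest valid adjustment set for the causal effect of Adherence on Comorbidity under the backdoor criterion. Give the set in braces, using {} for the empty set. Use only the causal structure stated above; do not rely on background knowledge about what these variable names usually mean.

{Treatment}

Variables eligible for adjustment (non-descendants of Adherence, excluding Adherence and Comorbidity): {Hospital, Severity, Treatment}.
Backdoor paths from Adherence to Comorbidity:
  P1: Adherence <- Severity -> Hospital -> Treatment -> Comorbidity
  P2: Adherence <- Hospital -> Treatment -> Comorbidity
  P3: Adherence <- Treatment -> Comorbidity
The empty set is not sufficient: P1 (Adherence <- Severity -> Hospital -> Treatment -> Comorbidity) has no collider blocking it and no conditioned non-collider, so it is open.
Try {Treatment}:
  P1: blocked at chain node Treatment ∈ conditioning set.
  P2: blocked at chain node Treatment ∈ conditioning set.
  P3: blocked at fork node Treatment ∈ conditioning set.
{Treatment} contains no descendant of Adherence and blocks every backdoor path.
No other singleton works — e.g. {Severity} leaves P2 open — so {Treatment} is the unique smallest valid adjustment set.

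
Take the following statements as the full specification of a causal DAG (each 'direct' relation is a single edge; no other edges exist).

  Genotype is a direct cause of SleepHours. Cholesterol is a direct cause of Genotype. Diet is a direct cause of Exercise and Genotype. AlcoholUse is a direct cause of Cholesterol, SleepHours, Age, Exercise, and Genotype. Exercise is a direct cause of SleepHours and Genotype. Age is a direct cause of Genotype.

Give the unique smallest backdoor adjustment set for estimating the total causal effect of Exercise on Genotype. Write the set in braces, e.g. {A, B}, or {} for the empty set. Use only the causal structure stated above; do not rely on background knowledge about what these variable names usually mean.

Variables eligible for adjustment (non-descendants of Exercise, excluding Exercise and Genotype): {Age, AlcoholUse, Cholesterol, Diet}.
Backdoor paths from Exercise to Genotype:
  P1: Exercise <- Diet -> Genotype
  P2: Exercise <- AlcoholUse -> Age -> Genotype
  P3: Exercise <- AlcoholUse -> Cholesterol -> Genotype
  P4: Exercise <- AlcoholUse -> Genotype
  P5: Exercise <- AlcoholUse -> SleepHours <- Genotype
The empty set is not sufficient: P1 (Exercise <- Diet -> Genotype) has no collider blocking it and no conditioned non-collider, so it is open.
Try {AlcoholUse, Diet}:
  P1: blocked at fork node Diet ∈ conditioning set.
  P2: blocked at fork node AlcoholUse ∈ conditioning set.
  P3: blocked at fork node AlcoholUse ∈ conditioning set.
  P4: blocked at fork node AlcoholUse ∈ conditioning set.
  P5: blocked at fork node AlcoholUse ∈ conditioning set.
{AlcoholUse, Diet} contains no descendant of Exercise and blocks every backdoor path.
Every element of {AlcoholUse, Diet} is needed (dropping AlcoholUse leaves P2 open; dropping Diet leaves P1 open), so no proper subset is valid.
Among all size-2 subsets of the eligible variables, only {AlcoholUse, Diet} blocks every backdoor path, so it is the unique smallest valid adjustment set.

{AlcoholUse, Diet}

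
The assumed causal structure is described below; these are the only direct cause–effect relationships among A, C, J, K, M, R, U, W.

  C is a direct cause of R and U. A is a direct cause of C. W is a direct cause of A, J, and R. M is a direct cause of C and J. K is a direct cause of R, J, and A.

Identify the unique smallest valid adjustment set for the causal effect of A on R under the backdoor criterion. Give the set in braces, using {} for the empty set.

{K, W}

Variables eligible for adjustment (non-descendants of A, excluding A and R): {J, K, M, W}.
Backdoor paths from A to R:
  P1: A <- K -> J <- W -> R
  P2: A <- K -> J <- M -> C -> R
  P3: A <- K -> R
  P4: A <- W -> J <- K -> R
  P5: A <- W -> J <- M -> C -> R
  P6: A <- W -> R
The empty set is not sufficient: P3 (A <- K -> R) has no collider blocking it and no conditioned non-collider, so it is open.
Try {K, W}:
  P1: blocked at fork node K ∈ conditioning set.
  P2: blocked at fork node K ∈ conditioning set.
  P3: blocked at fork node K ∈ conditioning set.
  P4: blocked at fork node W ∈ conditioning set.
  P5: blocked at fork node W ∈ conditioning set.
  P6: blocked at fork node W ∈ conditioning set.
{K, W} contains no descendant of A and blocks every backdoor path.
Every element of {K, W} is needed (dropping K leaves P3 open; dropping W leaves P6 open), so no proper subset is valid.
Among all size-2 subsets of the eligible variables, only {K, W} blocks every backdoor path, so it is the unique smallest valid adjustment set.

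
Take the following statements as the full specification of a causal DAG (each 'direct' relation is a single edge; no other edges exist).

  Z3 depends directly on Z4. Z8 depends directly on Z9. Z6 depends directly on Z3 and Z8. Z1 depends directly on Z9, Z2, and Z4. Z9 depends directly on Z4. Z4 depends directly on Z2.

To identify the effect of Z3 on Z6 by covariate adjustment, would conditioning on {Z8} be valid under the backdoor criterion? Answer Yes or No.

Backdoor paths from Z3 to Z6 (paths whose first edge points into Z3):
  P1: Z3 <- Z4 <- Z2 -> Z1 <- Z9 -> Z8 -> Z6
  P2: Z3 <- Z4 -> Z9 -> Z8 -> Z6
  P3: Z3 <- Z4 -> Z1 <- Z9 -> Z8 -> Z6
Condition 1 (no descendant of Z3 in the set): holds — descendants of Z3 are {Z6}; none are in {Z8}.
Condition 2 (every backdoor path blocked by {Z8}):
  P1: blocked at collider Z1 (neither it nor any descendant is in the conditioning set).
  P2: blocked at chain node Z8 ∈ conditioning set.
  P3: blocked at collider Z1 (neither it nor any descendant is in the conditioning set).
{Z8} satisfies the backdoor criterion.

Yes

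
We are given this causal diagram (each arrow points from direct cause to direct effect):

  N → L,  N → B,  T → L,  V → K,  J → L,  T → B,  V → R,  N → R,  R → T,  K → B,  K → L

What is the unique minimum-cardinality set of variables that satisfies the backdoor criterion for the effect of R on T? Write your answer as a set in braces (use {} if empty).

Variables eligible for adjustment (non-descendants of R, excluding R and T): {J, K, N, V}.
Backdoor paths from R to T:
  P1: R <- N -> L <- K -> B <- T
  P2: R <- N -> L <- T
  P3: R <- N -> B <- K -> L <- T
  P4: R <- N -> B <- T
  P5: R <- V -> K -> L <- N -> B <- T
  P6: R <- V -> K -> L <- T
  P7: R <- V -> K -> B <- N -> L <- T
  P8: R <- V -> K -> B <- T
Each backdoor path contains an unconditioned collider, so every path is already blocked with the empty conditioning set:
  P1: blocked at collider L (neither it nor any descendant is in the conditioning set).
  P2: blocked at collider L (neither it nor any descendant is in the conditioning set).
  P3: blocked at collider B (neither it nor any descendant is in the conditioning set).
  P4: blocked at collider B (neither it nor any descendant is in the conditioning set).
  P5: blocked at collider L (neither it nor any descendant is in the conditioning set).
  P6: blocked at collider L (neither it nor any descendant is in the conditioning set).
  P7: blocked at collider B (neither it nor any descendant is in the conditioning set).
  P8: blocked at collider B (neither it nor any descendant is in the conditioning set).
The empty set is therefore the unique smallest valid set.

{}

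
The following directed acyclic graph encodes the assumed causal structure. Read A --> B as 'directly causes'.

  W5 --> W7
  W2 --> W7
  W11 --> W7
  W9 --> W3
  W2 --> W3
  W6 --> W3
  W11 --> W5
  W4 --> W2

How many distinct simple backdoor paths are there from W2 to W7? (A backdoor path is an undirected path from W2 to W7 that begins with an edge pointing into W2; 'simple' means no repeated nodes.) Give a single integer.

0

A backdoor path from W2 to W7 is any simple undirected path whose first edge points into W2 (i.e. leaves W2 via a parent).
Parents of W2: {W4}.
No simple path from any parent of W2 reaches W7 without revisiting W2, so there are no backdoor paths.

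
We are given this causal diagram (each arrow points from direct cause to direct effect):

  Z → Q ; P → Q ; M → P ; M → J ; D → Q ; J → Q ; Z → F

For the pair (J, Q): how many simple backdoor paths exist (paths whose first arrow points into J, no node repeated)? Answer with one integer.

A backdoor path from J to Q is any simple undirected path whose first edge points into J (i.e. leaves J via a parent).
Parents of J: {M}.
Enumerating:
  P1: J <- M -> P -> Q
That exhausts the simple backdoor paths. Count: 1.

1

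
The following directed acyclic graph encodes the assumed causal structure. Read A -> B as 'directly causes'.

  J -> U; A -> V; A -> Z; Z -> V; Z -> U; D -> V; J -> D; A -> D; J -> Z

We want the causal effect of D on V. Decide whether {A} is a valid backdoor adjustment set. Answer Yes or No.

No

Backdoor paths from D to V (paths whose first edge points into D):
  P1: D <- J -> Z <- A -> V
  P2: D <- J -> Z -> V
  P3: D <- J -> U <- Z <- A -> V
  P4: D <- J -> U <- Z -> V
  P5: D <- A -> Z -> V
  P6: D <- A -> V
Condition 1 (no descendant of D in the set): holds — descendants of D are {V}; none are in {A}.
Condition 2 (every backdoor path blocked by {A}):
  P1: blocked at collider Z (neither it nor any descendant is in the conditioning set).
  P2: open — no interior node is in the conditioning set.
  P3: blocked at collider U (neither it nor any descendant is in the conditioning set).
  P4: blocked at collider U (neither it nor any descendant is in the conditioning set).
  P5: blocked at fork node A ∈ conditioning set.
  P6: blocked at fork node A ∈ conditioning set.
{A} does not satisfy the backdoor criterion.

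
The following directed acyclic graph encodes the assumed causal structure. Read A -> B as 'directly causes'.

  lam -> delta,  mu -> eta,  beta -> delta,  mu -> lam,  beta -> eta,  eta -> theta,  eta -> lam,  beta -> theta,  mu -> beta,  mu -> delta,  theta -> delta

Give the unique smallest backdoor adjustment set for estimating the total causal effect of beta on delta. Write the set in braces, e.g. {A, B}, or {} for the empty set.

Variables eligible for adjustment (non-descendants of beta, excluding beta and delta): {mu}.
Backdoor paths from beta to delta:
  P1: beta <- mu -> eta -> theta -> delta
  P2: beta <- mu -> eta -> lam -> delta
  P3: beta <- mu -> lam <- eta -> theta -> delta
  P4: beta <- mu -> lam -> delta
  P5: beta <- mu -> delta
The empty set is not sufficient: P1 (beta <- mu -> eta -> theta -> delta) has no collider blocking it and no conditioned non-collider, so it is open.
Try {mu}:
  P1: blocked at fork node mu ∈ conditioning set.
  P2: blocked at fork node mu ∈ conditioning set.
  P3: blocked at fork node mu ∈ conditioning set.
  P4: blocked at fork node mu ∈ conditioning set.
  P5: blocked at fork node mu ∈ conditioning set.
{mu} contains no descendant of beta and blocks every backdoor path.
{mu} is the unique smallest valid adjustment set.

{mu}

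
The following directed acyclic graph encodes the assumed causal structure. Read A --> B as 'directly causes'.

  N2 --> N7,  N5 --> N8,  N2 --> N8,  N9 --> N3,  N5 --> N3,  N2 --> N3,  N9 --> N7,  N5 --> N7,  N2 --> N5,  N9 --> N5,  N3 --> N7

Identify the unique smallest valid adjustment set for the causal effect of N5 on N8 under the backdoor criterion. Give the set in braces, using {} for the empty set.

Variables eligible for adjustment (non-descendants of N5, excluding N5 and N8): {N2, N9}.
Backdoor paths from N5 to N8:
  P1: N5 <- N2 -> N8
  P2: N5 <- N9 -> N3 <- N2 -> N8
  P3: N5 <- N9 -> N3 -> N7 <- N2 -> N8
  P4: N5 <- N9 -> N7 <- N2 -> N8
  P5: N5 <- N9 -> N7 <- N3 <- N2 -> N8
The empty set is not sufficient: P1 (N5 <- N2 -> N8) has no collider blocking it and no conditioned non-collider, so it is open.
Try {N2}:
  P1: blocked at fork node N2 ∈ conditioning set.
  P2: blocked at collider N3 (neither it nor any descendant is in the conditioning set).
  P3: blocked at collider N7 (neither it nor any descendant is in the conditioning set).
  P4: blocked at collider N7 (neither it nor any descendant is in the conditioning set).
  P5: blocked at collider N7 (neither it nor any descendant is in the conditioning set).
{N2} contains no descendant of N5 and blocks every backdoor path.
No other singleton works — e.g. {N9} leaves P1 open — so {N2} is the unique smallest valid adjustment set.

{N2}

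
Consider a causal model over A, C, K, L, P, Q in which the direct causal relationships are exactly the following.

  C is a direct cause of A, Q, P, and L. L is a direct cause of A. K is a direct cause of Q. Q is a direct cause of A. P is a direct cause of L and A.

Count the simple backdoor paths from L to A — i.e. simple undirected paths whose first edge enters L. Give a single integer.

6

A backdoor path from L to A is any simple undirected path whose first edge points into L (i.e. leaves L via a parent).
Parents of L: {C, P}.
Enumerating:
  P1: L <- C -> Q -> A
  P2: L <- C -> P -> A
  P3: L <- C -> A
  P4: L <- P <- C -> Q -> A
  P5: L <- P <- C -> A
  P6: L <- P -> A
That exhausts the simple backdoor paths. Count: 6.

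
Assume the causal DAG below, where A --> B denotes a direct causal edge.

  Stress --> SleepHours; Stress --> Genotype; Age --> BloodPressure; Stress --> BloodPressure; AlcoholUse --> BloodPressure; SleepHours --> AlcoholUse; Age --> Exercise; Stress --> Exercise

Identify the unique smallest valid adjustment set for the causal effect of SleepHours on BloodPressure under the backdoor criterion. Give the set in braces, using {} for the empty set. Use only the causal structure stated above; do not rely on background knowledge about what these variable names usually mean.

{Stress}

Variables eligible for adjustment (non-descendants of SleepHours, excluding SleepHours and BloodPressure): {Age, Exercise, Genotype, Stress}.
Backdoor paths from SleepHours to BloodPressure:
  P1: SleepHours <- Stress -> BloodPressure
  P2: SleepHours <- Stress -> Exercise <- Age -> BloodPressure
The empty set is not sufficient: P1 (SleepHours <- Stress -> BloodPressure) has no collider blocking it and no conditioned non-collider, so it is open.
Try {Stress}:
  P1: blocked at fork node Stress ∈ conditioning set.
  P2: blocked at fork node Stress ∈ conditioning set.
{Stress} contains no descendant of SleepHours and blocks every backdoor path.
No other singleton works — e.g. {Age} leaves P1 open — so {Stress} is the unique smallest valid adjustment set.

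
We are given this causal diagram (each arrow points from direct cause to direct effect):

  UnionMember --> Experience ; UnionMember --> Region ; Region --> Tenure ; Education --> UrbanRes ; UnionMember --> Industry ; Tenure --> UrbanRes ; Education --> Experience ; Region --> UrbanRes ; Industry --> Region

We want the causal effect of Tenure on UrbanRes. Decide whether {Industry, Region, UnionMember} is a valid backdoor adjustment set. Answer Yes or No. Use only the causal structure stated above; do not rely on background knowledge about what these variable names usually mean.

Backdoor paths from Tenure to UrbanRes (paths whose first edge points into Tenure):
  P1: Tenure <- Region <- UnionMember -> Experience <- Education -> UrbanRes
  P2: Tenure <- Region <- Industry <- UnionMember -> Experience <- Education -> UrbanRes
  P3: Tenure <- Region -> UrbanRes
Condition 1 (no descendant of Tenure in the set): holds — descendants of Tenure are {UrbanRes}; none are in {Industry, Region, UnionMember}.
Condition 2 (every backdoor path blocked by {Industry, Region, UnionMember}):
  P1: blocked at chain node Region ∈ conditioning set.
  P2: blocked at chain node Region ∈ conditioning set.
  P3: blocked at fork node Region ∈ conditioning set.
{Industry, Region, UnionMember} satisfies the backdoor criterion.

Yes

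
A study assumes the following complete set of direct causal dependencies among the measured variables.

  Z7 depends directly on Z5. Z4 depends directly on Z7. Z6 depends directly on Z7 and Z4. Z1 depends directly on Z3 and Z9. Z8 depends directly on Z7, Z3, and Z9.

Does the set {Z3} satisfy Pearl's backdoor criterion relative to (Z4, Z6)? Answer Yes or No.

Backdoor paths from Z4 to Z6 (paths whose first edge points into Z4):
  P1: Z4 <- Z7 -> Z6
Condition 1 (no descendant of Z4 in the set): holds — descendants of Z4 are {Z6}; none are in {Z3}.
Condition 2 (every backdoor path blocked by {Z3}):
  P1: open — no interior node is in the conditioning set.
{Z3} does not satisfy the backdoor criterion.

No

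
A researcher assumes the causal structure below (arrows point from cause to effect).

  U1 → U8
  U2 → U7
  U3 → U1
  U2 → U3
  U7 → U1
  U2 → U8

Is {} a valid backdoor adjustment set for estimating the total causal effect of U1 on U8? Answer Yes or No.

No

Backdoor paths from U1 to U8 (paths whose first edge points into U1):
  P1: U1 <- U7 <- U2 -> U8
  P2: U1 <- U3 <- U2 -> U8
Condition 1 (no descendant of U1 in the set): holds — descendants of U1 are {U8}; none are in {}.
Condition 2 (every backdoor path blocked by {}):
  P1: open — no interior node is in the conditioning set.
  P2: open — no interior node is in the conditioning set.
{} does not satisfy the backdoor criterion.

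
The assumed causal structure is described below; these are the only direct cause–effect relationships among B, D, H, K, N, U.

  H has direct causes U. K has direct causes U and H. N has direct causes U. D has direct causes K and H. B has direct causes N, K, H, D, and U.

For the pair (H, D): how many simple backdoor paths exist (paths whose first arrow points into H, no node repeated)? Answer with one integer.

6

A backdoor path from H to D is any simple undirected path whose first edge points into H (i.e. leaves H via a parent).
Parents of H: {U}.
Enumerating:
  P1: H <- U -> N -> B <- K -> D
  P2: H <- U -> N -> B <- D
  P3: H <- U -> K -> D
  P4: H <- U -> K -> B <- D
  P5: H <- U -> B <- K -> D
  P6: H <- U -> B <- D
That exhausts the simple backdoor paths. Count: 6.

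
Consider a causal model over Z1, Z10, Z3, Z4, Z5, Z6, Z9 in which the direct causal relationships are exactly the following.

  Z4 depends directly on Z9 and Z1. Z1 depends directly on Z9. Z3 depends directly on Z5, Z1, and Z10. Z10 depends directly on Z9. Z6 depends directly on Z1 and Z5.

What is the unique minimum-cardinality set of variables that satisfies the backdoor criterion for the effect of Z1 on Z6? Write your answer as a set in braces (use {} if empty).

Variables eligible for adjustment (non-descendants of Z1, excluding Z1 and Z6): {Z10, Z5, Z9}.
Backdoor paths from Z1 to Z6:
  P1: Z1 <- Z9 -> Z10 -> Z3 <- Z5 -> Z6
Each backdoor path contains an unconditioned collider, so every path is already blocked with the empty conditioning set:
  P1: blocked at collider Z3 (neither it nor any descendant is in the conditioning set).
The empty set is therefore the unique smallest valid set.

{}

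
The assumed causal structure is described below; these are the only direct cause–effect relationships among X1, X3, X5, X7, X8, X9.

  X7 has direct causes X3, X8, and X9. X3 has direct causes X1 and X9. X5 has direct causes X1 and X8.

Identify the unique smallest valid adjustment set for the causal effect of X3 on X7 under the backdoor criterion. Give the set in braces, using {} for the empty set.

{X9}

Variables eligible for adjustment (non-descendants of X3, excluding X3 and X7): {X1, X5, X8, X9}.
Backdoor paths from X3 to X7:
  P1: X3 <- X9 -> X7
  P2: X3 <- X1 -> X5 <- X8 -> X7
The empty set is not sufficient: P1 (X3 <- X9 -> X7) has no collider blocking it and no conditioned non-collider, so it is open.
Try {X9}:
  P1: blocked at fork node X9 ∈ conditioning set.
  P2: blocked at collider X5 (neither it nor any descendant is in the conditioning set).
{X9} contains no descendant of X3 and blocks every backdoor path.
No other singleton works — e.g. {X8} leaves P1 open — so {X9} is the unique smallest valid adjustment set.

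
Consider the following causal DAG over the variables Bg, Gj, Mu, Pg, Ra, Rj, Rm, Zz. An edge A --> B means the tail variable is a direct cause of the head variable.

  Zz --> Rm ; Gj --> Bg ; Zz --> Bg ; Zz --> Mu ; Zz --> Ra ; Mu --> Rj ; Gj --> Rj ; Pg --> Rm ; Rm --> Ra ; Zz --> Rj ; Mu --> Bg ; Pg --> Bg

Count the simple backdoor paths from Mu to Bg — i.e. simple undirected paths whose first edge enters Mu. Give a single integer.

A backdoor path from Mu to Bg is any simple undirected path whose first edge points into Mu (i.e. leaves Mu via a parent).
Parents of Mu: {Zz}.
Enumerating:
  P1: Mu <- Zz -> Rj <- Gj -> Bg
  P2: Mu <- Zz -> Bg
  P3: Mu <- Zz -> Rm <- Pg -> Bg
  P4: Mu <- Zz -> Ra <- Rm <- Pg -> Bg
That exhausts the simple backdoor paths. Count: 4.

4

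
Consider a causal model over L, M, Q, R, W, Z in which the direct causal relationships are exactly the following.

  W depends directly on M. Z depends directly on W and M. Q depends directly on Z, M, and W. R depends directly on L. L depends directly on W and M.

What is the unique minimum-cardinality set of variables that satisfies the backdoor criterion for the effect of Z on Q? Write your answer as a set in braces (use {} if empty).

Variables eligible for adjustment (non-descendants of Z, excluding Z and Q): {L, M, R, W}.
Backdoor paths from Z to Q:
  P1: Z <- M -> W -> Q
  P2: Z <- M -> Q
  P3: Z <- M -> L <- W -> Q
  P4: Z <- W <- M -> Q
  P5: Z <- W -> Q
  P6: Z <- W -> L <- M -> Q
The empty set is not sufficient: P1 (Z <- M -> W -> Q) has no collider blocking it and no conditioned non-collider, so it is open.
Try {M, W}:
  P1: blocked at fork node M ∈ conditioning set.
  P2: blocked at fork node M ∈ conditioning set.
  P3: blocked at fork node M ∈ conditioning set.
  P4: blocked at chain node W ∈ conditioning set.
  P5: blocked at fork node W ∈ conditioning set.
  P6: blocked at fork node W ∈ conditioning set.
{M, W} contains no descendant of Z and blocks every backdoor path.
Every element of {M, W} is needed (dropping M leaves P2 open; dropping W leaves P5 open), so no proper subset is valid.
Among all size-2 subsets of the eligible variables, only {M, W} blocks every backdoor path, so it is the unique smallest valid adjustment set.

{M, W}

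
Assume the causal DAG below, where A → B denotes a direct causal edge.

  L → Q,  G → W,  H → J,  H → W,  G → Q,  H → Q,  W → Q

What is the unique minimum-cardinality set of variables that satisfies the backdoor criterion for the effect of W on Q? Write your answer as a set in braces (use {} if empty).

Variables eligible for adjustment (non-descendants of W, excluding W and Q): {G, H, J, L}.
Backdoor paths from W to Q:
  P1: W <- H -> Q
  P2: W <- G -> Q
The empty set is not sufficient: P1 (W <- H -> Q) has no collider blocking it and no conditioned non-collider, so it is open.
Try {G, H}:
  P1: blocked at fork node H ∈ conditioning set.
  P2: blocked at fork node G ∈ conditioning set.
{G, H} contains no descendant of W and blocks every backdoor path.
Every element of {G, H} is needed (dropping G leaves P2 open; dropping H leaves P1 open), so no proper subset is valid.
Among all size-2 subsets of the eligible variables, only {G, H} blocks every backdoor path, so it is the unique smallest valid adjustment set.

{G, H}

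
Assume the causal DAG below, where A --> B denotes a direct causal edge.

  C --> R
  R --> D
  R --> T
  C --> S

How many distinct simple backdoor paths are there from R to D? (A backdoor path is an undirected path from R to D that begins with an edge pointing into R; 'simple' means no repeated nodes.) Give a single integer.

A backdoor path from R to D is any simple undirected path whose first edge points into R (i.e. leaves R via a parent).
Parents of R: {C}.
No simple path from any parent of R reaches D without revisiting R, so there are no backdoor paths.

0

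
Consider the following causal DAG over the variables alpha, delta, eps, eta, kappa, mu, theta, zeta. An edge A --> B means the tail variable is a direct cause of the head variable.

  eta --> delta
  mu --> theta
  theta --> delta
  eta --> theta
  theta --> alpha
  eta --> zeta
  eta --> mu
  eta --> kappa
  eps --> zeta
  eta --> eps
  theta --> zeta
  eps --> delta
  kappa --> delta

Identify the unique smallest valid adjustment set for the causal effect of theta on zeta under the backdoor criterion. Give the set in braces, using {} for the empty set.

{eta}

Variables eligible for adjustment (non-descendants of theta, excluding theta and zeta): {eps, eta, kappa, mu}.
Backdoor paths from theta to zeta:
  P1: theta <- eta -> eps -> zeta
  P2: theta <- eta -> zeta
  P3: theta <- eta -> kappa -> delta <- eps -> zeta
  P4: theta <- eta -> delta <- eps -> zeta
  P5: theta <- mu <- eta -> eps -> zeta
  P6: theta <- mu <- eta -> zeta
  P7: theta <- mu <- eta -> kappa -> delta <- eps -> zeta
  P8: theta <- mu <- eta -> delta <- eps -> zeta
The empty set is not sufficient: P1 (theta <- eta -> eps -> zeta) has no collider blocking it and no conditioned non-collider, so it is open.
Try {eta}:
  P1: blocked at fork node eta ∈ conditioning set.
  P2: blocked at fork node eta ∈ conditioning set.
  P3: blocked at fork node eta ∈ conditioning set.
  P4: blocked at fork node eta ∈ conditioning set.
  P5: blocked at fork node eta ∈ conditioning set.
  P6: blocked at fork node eta ∈ conditioning set.
  P7: blocked at fork node eta ∈ conditioning set.
  P8: blocked at fork node eta ∈ conditioning set.
{eta} contains no descendant of theta and blocks every backdoor path.
No other singleton works — e.g. {mu} leaves P1 open — so {eta} is the unique smallest valid adjustment set.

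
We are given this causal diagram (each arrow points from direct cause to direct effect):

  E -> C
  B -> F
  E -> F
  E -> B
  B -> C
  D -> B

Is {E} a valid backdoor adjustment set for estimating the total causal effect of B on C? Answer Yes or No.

Backdoor paths from B to C (paths whose first edge points into B):
  P1: B <- E -> C
Condition 1 (no descendant of B in the set): holds — descendants of B are {C, F}; none are in {E}.
Condition 2 (every backdoor path blocked by {E}):
  P1: blocked at fork node E ∈ conditioning set.
{E} satisfies the backdoor criterion.

Yes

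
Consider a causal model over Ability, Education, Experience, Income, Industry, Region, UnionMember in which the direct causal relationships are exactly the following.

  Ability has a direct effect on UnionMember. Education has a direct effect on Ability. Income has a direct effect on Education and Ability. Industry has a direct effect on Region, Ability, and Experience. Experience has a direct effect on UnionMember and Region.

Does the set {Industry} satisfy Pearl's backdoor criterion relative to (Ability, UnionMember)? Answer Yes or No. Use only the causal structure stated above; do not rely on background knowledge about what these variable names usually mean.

Backdoor paths from Ability to UnionMember (paths whose first edge points into Ability):
  P1: Ability <- Industry -> Experience -> UnionMember
  P2: Ability <- Industry -> Region <- Experience -> UnionMember
Condition 1 (no descendant of Ability in the set): holds — descendants of Ability are {UnionMember}; none are in {Industry}.
Condition 2 (every backdoor path blocked by {Industry}):
  P1: blocked at fork node Industry ∈ conditioning set.
  P2: blocked at fork node Industry ∈ conditioning set.
{Industry} satisfies the backdoor criterion.

Yes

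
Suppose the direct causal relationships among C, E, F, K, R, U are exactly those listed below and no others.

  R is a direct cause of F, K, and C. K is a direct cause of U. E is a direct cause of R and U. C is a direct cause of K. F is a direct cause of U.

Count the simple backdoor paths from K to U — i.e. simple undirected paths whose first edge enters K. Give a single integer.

4

A backdoor path from K to U is any simple undirected path whose first edge points into K (i.e. leaves K via a parent).
Parents of K: {C, R}.
Enumerating:
  P1: K <- R <- E -> U
  P2: K <- R -> F -> U
  P3: K <- C <- R <- E -> U
  P4: K <- C <- R -> F -> U
That exhausts the simple backdoor paths. Count: 4.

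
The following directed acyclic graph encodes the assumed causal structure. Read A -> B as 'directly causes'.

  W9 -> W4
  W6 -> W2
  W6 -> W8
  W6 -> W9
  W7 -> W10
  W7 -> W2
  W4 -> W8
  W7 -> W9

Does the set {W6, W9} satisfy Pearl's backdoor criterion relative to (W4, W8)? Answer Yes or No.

Backdoor paths from W4 to W8 (paths whose first edge points into W4):
  P1: W4 <- W9 <- W7 -> W2 <- W6 -> W8
  P2: W4 <- W9 <- W6 -> W8
Condition 1 (no descendant of W4 in the set): holds — descendants of W4 are {W8}; none are in {W6, W9}.
Condition 2 (every backdoor path blocked by {W6, W9}):
  P1: blocked at chain node W9 ∈ conditioning set.
  P2: blocked at chain node W9 ∈ conditioning set.
{W6, W9} satisfies the backdoor criterion.

Yes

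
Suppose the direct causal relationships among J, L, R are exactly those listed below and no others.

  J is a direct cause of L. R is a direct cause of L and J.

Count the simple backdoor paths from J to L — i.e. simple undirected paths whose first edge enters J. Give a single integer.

1

A backdoor path from J to L is any simple undirected path whose first edge points into J (i.e. leaves J via a parent).
Parents of J: {R}.
Enumerating:
  P1: J <- R -> L
That exhausts the simple backdoor paths. Count: 1.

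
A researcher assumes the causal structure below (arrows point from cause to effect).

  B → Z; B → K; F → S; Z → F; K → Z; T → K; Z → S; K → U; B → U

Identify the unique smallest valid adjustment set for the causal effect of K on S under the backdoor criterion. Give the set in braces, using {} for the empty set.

Variables eligible for adjustment (non-descendants of K, excluding K and S): {B, T}.
Backdoor paths from K to S:
  P1: K <- B -> Z -> F -> S
  P2: K <- B -> Z -> S
The empty set is not sufficient: P1 (K <- B -> Z -> F -> S) has no collider blocking it and no conditioned non-collider, so it is open.
Try {B}:
  P1: blocked at fork node B ∈ conditioning set.
  P2: blocked at fork node B ∈ conditioning set.
{B} contains no descendant of K and blocks every backdoor path.
No other singleton works — e.g. {T} leaves P1 open — so {B} is the unique smallest valid adjustment set.

{B}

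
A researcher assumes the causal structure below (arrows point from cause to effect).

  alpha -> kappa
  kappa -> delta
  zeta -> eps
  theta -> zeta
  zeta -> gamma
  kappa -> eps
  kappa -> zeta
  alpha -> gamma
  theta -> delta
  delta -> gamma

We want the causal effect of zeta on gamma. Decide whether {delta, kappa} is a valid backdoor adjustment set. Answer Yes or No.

Backdoor paths from zeta to gamma (paths whose first edge points into zeta):
  P1: zeta <- theta -> delta <- kappa <- alpha -> gamma
  P2: zeta <- theta -> delta -> gamma
  P3: zeta <- kappa <- alpha -> gamma
  P4: zeta <- kappa -> delta -> gamma
Condition 1 (no descendant of zeta in the set): holds — descendants of zeta are {eps, gamma}; none are in {delta, kappa}.
Condition 2 (every backdoor path blocked by {delta, kappa}):
  P1: blocked at chain node kappa ∈ conditioning set.
  P2: blocked at chain node delta ∈ conditioning set.
  P3: blocked at chain node kappa ∈ conditioning set.
  P4: blocked at fork node kappa ∈ conditioning set.
{delta, kappa} satisfies the backdoor criterion.

Yes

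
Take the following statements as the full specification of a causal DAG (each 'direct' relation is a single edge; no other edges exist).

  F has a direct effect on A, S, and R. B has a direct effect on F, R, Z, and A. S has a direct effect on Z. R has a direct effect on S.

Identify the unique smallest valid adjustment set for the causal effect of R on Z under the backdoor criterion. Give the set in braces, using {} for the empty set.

{B, F}

Variables eligible for adjustment (non-descendants of R, excluding R and Z): {A, B, F}.
Backdoor paths from R to Z:
  P1: R <- B -> F -> S -> Z
  P2: R <- B -> A <- F -> S -> Z
  P3: R <- B -> Z
  P4: R <- F <- B -> Z
  P5: R <- F -> A <- B -> Z
  P6: R <- F -> S -> Z
The empty set is not sufficient: P1 (R <- B -> F -> S -> Z) has no collider blocking it and no conditioned non-collider, so it is open.
Try {B, F}:
  P1: blocked at fork node B ∈ conditioning set.
  P2: blocked at fork node B ∈ conditioning set.
  P3: blocked at fork node B ∈ conditioning set.
  P4: blocked at chain node F ∈ conditioning set.
  P5: blocked at fork node F ∈ conditioning set.
  P6: blocked at fork node F ∈ conditioning set.
{B, F} contains no descendant of R and blocks every backdoor path.
Every element of {B, F} is needed (dropping B leaves P3 open; dropping F leaves P6 open), so no proper subset is valid.
Among all size-2 subsets of the eligible variables, only {B, F} blocks every backdoor path, so it is the unique smallest valid adjustment set.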